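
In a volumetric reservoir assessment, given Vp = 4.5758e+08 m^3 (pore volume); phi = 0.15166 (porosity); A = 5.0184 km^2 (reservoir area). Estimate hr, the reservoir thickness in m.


hr = Vp / (A * 1e6 * phi)
hr = 4.5758e+08 / (5.0184 * 1e6 * 0.15166)
hr = 601.22 m


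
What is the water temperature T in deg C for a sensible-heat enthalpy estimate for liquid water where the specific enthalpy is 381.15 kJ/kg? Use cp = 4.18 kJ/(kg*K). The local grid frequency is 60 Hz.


T = h / cp
T = 381.15 / 4.18
T = 91.184 deg C


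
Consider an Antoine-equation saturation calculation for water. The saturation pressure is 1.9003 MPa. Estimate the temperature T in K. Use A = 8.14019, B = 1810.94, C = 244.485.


T = B / (A - log10(P_sat * 760 / 0.101325)) - C
T = 1810.94 / (8.14019 - log10(1.9003 * 760 / 0.101325)) - 244.485
T = 209.8093 deg C
Convert to K: 209.8093 + 273.15 = 482.96 K
T = 482.96 K


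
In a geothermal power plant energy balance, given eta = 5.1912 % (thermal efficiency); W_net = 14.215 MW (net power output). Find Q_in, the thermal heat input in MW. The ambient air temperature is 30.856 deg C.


Q_in = W_net / (eta / 100)
Q_in = 14.215 / (5.1912 / 100)
Q_in = 273.83 MW


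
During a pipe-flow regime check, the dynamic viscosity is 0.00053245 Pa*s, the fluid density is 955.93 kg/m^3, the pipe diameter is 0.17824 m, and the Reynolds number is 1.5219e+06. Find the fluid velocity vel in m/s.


vel = Re * mu / (rho * D)
vel = 1.5219e+06 * 0.00053245 / (955.93 * 0.17824)
vel = 4.7559 m/s


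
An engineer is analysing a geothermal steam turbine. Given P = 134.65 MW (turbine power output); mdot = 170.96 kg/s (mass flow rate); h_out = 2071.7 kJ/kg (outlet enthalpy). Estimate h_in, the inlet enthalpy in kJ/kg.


h_in = h_out + P * 1000 / mdot
h_in = 2071.7 + 134.65 * 1000 / 170.96
h_in = 2859.3 kJ/kg


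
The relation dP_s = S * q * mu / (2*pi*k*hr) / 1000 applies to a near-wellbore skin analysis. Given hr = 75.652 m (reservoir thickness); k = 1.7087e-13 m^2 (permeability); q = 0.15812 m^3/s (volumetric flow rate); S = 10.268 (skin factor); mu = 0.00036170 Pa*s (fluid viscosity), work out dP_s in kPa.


dP_s = S * q * mu / (2*pi*k*hr) / 1000
dP_s = 10.268 * 0.15812 * 0.00036170 / (2*pi*1.7087e-13*75.652) / 1000
dP_s = 7230.3 kPa


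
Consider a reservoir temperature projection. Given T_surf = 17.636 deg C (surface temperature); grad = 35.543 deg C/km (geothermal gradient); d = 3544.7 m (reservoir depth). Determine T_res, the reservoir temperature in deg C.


T_res = T_surf + grad * d / 1000
T_res = 17.636 + 35.543 * 3544.7 / 1000
T_res = 143.63 deg C


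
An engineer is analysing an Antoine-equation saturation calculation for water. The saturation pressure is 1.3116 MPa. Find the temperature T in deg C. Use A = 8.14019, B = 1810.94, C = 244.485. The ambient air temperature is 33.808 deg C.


T = B / (A - log10(P_sat * 760 / 0.101325)) - C
T = 1810.94 / (8.14019 - log10(1.3116 * 760 / 0.101325)) - 244.485
T = 192.17 deg C


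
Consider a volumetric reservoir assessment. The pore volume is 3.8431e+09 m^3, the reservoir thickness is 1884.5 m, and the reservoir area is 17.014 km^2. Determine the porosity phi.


phi = Vp / (A * 1e6 * hr)
phi = 3.8431e+09 / (17.014 * 1e6 * 1884.5)
phi = 0.11986


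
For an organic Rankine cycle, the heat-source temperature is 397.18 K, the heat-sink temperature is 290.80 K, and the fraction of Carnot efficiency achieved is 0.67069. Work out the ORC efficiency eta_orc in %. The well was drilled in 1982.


eta_orc = (1 - Tc/Th) * f * 100
eta_orc = (1 - 290.80/397.18) * 0.67069 * 100
eta_orc = 17.964 %


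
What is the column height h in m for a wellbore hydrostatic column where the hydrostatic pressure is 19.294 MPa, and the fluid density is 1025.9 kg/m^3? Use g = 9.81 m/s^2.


h = P * 1e6 / (g * rho)
h = 19.294 * 1e6 / (9.81 * 1025.9)
h = 1917.1 m


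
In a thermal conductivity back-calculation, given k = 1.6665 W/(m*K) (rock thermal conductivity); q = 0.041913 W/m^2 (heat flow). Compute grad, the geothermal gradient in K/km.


grad = q / k * 1000
grad = 0.041913 / 1.6665 * 1000
grad = 25.15032 deg C/km
Convert: 25.15032 deg C/km * 1.0 = 25.150 K/km
grad = 25.150 K/km


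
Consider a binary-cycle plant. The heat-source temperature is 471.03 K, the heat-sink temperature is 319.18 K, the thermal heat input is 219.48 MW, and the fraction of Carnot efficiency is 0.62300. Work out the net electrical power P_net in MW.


Step 1: eta = (1 - Tc/Th)*f = (1 - 319.18/471.03)*0.623 = 0.2008419
Step 2: P_net = eta * Q_in = 0.2008419 * 219.48 = 44.081 MW
P_net = 44.081 MW


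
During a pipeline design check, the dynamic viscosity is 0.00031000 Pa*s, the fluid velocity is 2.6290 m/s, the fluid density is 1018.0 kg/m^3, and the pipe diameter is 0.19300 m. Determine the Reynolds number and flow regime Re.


Step 1: Re = rho*vel*D/mu = 1018.0*2.629*0.193/0.00031 = 1.6662e+06
Step 2: Re = 1.6662e+06 > 4000, so flow is turbulent.
Re = 1.6662e+06 (turbulent)


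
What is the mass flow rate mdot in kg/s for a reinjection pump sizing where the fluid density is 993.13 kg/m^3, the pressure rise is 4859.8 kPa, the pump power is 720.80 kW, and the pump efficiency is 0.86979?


mdot = P_pump * rho * eta / dP
mdot = 720.80 * 993.13 * 0.86979 / 4859.8
mdot = 128.12 kg/s


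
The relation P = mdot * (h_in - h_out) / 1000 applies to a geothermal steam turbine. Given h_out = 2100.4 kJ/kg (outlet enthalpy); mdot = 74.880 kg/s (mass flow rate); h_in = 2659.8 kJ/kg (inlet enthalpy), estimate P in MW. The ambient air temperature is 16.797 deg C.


P = mdot * (h_in - h_out) / 1000
P = 74.880 * (2659.8 - 2100.4) / 1000
P = 41.888 MW


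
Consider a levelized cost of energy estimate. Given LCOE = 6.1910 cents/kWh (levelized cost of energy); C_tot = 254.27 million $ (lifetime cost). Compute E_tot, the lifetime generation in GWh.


E_tot = C_tot / LCOE * 100
E_tot = 254.27 / 6.1910 * 100
E_tot = 4107.1 GWh


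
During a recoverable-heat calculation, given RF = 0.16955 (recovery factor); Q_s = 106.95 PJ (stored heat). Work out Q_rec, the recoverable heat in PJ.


Q_rec = Q_s * RF
Q_rec = 106.95 * 0.16955
Q_rec = 18.133 PJ


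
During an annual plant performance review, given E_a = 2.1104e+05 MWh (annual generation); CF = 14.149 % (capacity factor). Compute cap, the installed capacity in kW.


cap = E_a / (CF/100 * 8760)
cap = 2.1104e+05 / (14.149/100 * 8760)
cap = 170.2687 MW
Convert: 170.2687 MW * 1000.0 = 1.7027e+05 kW
cap = 1.7027e+05 kW


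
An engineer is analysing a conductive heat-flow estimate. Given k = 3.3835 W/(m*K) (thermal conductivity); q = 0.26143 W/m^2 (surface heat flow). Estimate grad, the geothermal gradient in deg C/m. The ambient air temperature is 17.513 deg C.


grad = q * 1000 / k
grad = 0.26143 * 1000 / 3.3835
grad = 77.26614 deg C/km
Convert: 77.26614 deg C/km * 0.001 = 0.077266 deg C/m
grad = 0.077266 deg C/m


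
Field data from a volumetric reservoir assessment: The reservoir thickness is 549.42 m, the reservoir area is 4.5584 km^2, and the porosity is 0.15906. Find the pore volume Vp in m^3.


Vp = A * 1e6 * hr * phi
Vp = 4.5584 * 1e6 * 549.42 * 0.15906
Vp = 3.9836e+08 m^3


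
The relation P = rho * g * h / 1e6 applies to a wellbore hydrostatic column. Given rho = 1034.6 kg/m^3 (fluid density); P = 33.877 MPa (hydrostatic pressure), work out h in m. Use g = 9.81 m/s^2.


h = P * 1e6 / (g * rho)
h = 33.877 * 1e6 / (9.81 * 1034.6)
h = 3337.8 m


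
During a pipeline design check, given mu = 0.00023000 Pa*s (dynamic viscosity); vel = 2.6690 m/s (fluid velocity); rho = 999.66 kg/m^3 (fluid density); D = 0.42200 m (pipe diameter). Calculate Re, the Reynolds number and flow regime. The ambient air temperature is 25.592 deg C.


Step 1: Re = rho*vel*D/mu = 999.66*2.669*0.422/0.00023 = 4.8954e+06
Step 2: Re = 4.8954e+06 > 4000, so flow is turbulent.
Re = 4.8954e+06 (turbulent)


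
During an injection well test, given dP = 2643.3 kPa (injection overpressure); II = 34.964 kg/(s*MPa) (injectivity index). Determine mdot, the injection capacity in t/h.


mdot = II * dP / 1000
mdot = 34.964 * 2643.3 / 1000
mdot = 92.42034 kg/s
Convert: 92.42034 kg/s * 3.6 = 332.71 t/h
mdot = 332.71 t/h


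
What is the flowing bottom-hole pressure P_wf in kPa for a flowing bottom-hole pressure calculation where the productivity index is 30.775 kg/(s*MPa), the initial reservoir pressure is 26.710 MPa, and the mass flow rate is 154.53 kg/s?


P_wf = P_i - mdot / PI
P_wf = 26.710 - 154.53 / 30.775
P_wf = 21.68872 MPa
Convert: 21.68872 MPa * 1000.0 = 21689 kPa
P_wf = 21689 kPa


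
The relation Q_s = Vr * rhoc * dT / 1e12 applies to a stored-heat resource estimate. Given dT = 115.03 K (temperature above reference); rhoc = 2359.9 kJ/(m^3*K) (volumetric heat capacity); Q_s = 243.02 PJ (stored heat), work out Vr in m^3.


Vr = Q_s * 1e12 / (rhoc * dT)
Vr = 243.02 * 1e12 / (2359.9 * 115.03)
Vr = 8.9524e+08 m^3


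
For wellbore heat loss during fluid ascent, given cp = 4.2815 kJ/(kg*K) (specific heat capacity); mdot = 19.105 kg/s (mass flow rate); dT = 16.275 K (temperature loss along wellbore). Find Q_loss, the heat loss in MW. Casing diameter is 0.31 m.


Q_loss = mdot * cp * dT
Q_loss = 19.105 * 4.2815 * 16.275
Q_loss = 1331.263 kW
Convert: 1331.263 kW * 0.001 = 1.3313 MW
Q_loss = 1.3313 MW


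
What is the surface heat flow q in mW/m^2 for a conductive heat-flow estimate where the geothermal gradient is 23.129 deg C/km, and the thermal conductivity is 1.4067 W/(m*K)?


q = k * grad / 1000
q = 1.4067 * 23.129 / 1000
q = 0.03253556 W/m^2
Convert: 0.03253556 W/m^2 * 1000.0 = 32.536 mW/m^2
q = 32.536 mW/m^2


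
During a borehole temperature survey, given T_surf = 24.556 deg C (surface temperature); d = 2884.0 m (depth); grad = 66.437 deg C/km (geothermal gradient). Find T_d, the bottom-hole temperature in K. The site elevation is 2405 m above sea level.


T_d = T_surf + grad * d / 1000
T_d = 24.556 + 66.437 * 2884.0 / 1000
T_d = 216.1603 deg C
Convert to K: 216.1603 + 273.15 = 489.31 K
T_d = 489.31 K


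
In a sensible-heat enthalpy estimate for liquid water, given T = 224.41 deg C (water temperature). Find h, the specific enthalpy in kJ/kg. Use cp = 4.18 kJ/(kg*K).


h = cp * T
h = 4.18 * 224.41
h = 938.03 kJ/kg


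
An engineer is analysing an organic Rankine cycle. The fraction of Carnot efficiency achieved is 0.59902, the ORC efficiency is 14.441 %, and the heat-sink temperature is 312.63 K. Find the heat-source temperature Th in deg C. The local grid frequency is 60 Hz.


Th = Tc / (1 - (eta_orc/100)/f)
Th = 312.63 / (1 - (14.441/100)/0.59902)
Th = 411.9391 K
Convert to deg C: 411.9391 - 273.15 = 138.79 deg C
Th = 138.79 deg C


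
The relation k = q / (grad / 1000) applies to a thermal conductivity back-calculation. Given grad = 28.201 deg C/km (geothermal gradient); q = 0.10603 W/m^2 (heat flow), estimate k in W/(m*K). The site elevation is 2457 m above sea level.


k = q / (grad / 1000)
k = 0.10603 / (28.201 / 1000)
k = 3.7598 W/(m*K)


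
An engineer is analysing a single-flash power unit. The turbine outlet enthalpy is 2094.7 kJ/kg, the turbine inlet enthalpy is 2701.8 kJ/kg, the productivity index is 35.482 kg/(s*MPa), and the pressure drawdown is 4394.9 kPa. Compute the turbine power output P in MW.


Step 1: mdot = PI * dP / 1000 = 35.482 * 4394.9 / 1000 = 155.9398 kg/s
Step 2: P = mdot*(h_in - h_out)/1000 = 155.9398*(2701.8 - 2094.7)/1000 = 94.671 MW
P = 94.671 MW


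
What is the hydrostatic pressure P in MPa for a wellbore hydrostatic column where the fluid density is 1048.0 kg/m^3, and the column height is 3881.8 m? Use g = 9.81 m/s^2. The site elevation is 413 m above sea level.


P = rho * g * h / 1e6
P = 1048.0 * 9.81 * 3881.8 / 1e6
P = 39.908 MPa


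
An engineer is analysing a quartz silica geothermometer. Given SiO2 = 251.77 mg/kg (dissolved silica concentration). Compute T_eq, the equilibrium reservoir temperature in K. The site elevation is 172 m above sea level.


T_eq = 1309 / (5.19 - log10(SiO2)) - 273.15
T_eq = 1309 / (5.19 - log10(251.77)) - 273.15
T_eq = 196.1945 deg C
Convert to K: 196.1945 + 273.15 = 469.34 K
T_eq = 469.34 K


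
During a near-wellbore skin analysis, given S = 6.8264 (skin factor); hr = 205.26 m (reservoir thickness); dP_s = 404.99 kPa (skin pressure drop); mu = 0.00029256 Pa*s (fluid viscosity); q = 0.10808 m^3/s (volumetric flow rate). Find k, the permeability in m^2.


k = S*q*mu / (2*pi*dP_s*1000*hr)
k = 6.8264*0.10808*0.00029256 / (2*pi*404.99*1000*205.26)
k = 4.1326e-13 m^2


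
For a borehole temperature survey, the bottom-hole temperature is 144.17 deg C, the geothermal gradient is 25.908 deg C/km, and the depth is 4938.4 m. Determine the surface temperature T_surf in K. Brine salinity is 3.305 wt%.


T_surf = T_d - grad * d / 1000
T_surf = 144.17 - 25.908 * 4938.4 / 1000
T_surf = 16.22593 deg C
Convert to K: 16.22593 + 273.15 = 289.38 K
T_surf = 289.38 K


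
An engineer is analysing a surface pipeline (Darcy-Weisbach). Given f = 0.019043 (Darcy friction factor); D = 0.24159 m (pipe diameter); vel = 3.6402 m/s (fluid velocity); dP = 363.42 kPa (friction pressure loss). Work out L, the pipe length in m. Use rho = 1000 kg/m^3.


L = dP*1000*D / (f*rho*vel^2/2)
L = 363.42*1000*0.24159 / (0.019043*1000*3.6402^2/2)
L = 695.88 m


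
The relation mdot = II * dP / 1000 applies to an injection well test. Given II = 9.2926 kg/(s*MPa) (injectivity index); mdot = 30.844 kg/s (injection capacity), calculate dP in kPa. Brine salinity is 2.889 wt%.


dP = mdot * 1000 / II
dP = 30.844 * 1000 / 9.2926
dP = 3319.2 kPa


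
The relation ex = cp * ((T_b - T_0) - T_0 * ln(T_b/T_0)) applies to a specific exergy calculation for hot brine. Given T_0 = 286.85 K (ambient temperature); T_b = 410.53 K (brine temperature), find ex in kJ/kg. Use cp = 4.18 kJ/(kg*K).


ex = cp * ((T_b - T_0) - T_0 * ln(T_b/T_0))
ex = 4.18 * ((410.53 - 286.85) - 286.85 * ln(410.53/286.85))
ex = 87.142 kJ/kg


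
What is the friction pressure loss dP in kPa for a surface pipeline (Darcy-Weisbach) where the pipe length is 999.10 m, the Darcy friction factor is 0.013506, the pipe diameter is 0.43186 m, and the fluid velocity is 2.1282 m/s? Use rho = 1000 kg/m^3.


dP = f * (L/D) * (rho*vel^2/2) / 1000
dP = 0.013506 * (999.10/0.43186) * (1000*2.1282^2/2) / 1000
dP = 70.760 kPa


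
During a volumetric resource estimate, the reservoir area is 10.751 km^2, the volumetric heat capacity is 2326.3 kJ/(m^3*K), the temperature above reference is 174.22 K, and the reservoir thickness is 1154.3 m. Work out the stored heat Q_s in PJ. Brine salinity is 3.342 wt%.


Step 1: Vr = A*1e6*hr = 10.751*1e6*1154.3 = 1.240988e+10 m^3
Step 2: Q_s = Vr*rhoc*dT/1e12 = 1.240988e+10*2326.3*174.22/1e12 = 5029.6 PJ
Q_s = 5029.6 PJ


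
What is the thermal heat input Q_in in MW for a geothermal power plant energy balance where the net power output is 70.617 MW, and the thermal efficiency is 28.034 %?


Q_in = W_net / (eta / 100)
Q_in = 70.617 / (28.034 / 100)
Q_in = 251.90 MW


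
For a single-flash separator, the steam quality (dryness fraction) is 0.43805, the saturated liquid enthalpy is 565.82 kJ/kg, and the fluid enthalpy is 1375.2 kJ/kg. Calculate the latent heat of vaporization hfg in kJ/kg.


hfg = (h - hf) / x
hfg = (1375.2 - 565.82) / 0.43805
hfg = 1847.7 kJ/kg


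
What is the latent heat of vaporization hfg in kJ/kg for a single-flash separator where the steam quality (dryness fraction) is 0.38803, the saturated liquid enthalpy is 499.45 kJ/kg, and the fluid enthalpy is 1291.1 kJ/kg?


hfg = (h - hf) / x
hfg = (1291.1 - 499.45) / 0.38803
hfg = 2040.2 kJ/kg


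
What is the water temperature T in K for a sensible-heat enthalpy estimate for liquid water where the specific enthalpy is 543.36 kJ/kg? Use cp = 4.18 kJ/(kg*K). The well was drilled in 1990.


T = h / cp
T = 543.36 / 4.18
T = 129.9904 deg C
Convert to K: 129.9904 + 273.15 = 403.14 K
T = 403.14 K


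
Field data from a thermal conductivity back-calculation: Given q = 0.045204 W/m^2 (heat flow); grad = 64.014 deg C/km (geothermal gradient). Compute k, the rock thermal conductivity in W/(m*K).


k = q / (grad / 1000)
k = 0.045204 / (64.014 / 1000)
k = 0.70616 W/(m*K)


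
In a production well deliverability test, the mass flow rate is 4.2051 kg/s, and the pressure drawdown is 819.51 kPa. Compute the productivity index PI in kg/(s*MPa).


PI = mdot * 1000 / dP
PI = 4.2051 * 1000 / 819.51
PI = 5.1312 kg/(s*MPa)


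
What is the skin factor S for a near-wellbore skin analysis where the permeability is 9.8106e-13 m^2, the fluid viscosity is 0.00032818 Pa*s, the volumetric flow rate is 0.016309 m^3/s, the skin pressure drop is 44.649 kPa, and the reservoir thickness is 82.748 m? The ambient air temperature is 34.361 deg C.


S = dP_s * 1000 * 2*pi*k*hr / (q*mu)
S = 44.649 * 1000 * 2*pi*9.8106e-13*82.748 / (0.016309*0.00032818)
S = 4.2551


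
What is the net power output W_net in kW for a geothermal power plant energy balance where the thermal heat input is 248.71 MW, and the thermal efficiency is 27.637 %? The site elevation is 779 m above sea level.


W_net = eta / 100 * Q_in
W_net = 27.637 / 100 * 248.71
W_net = 68.73598 MW
Convert: 68.73598 MW * 1000.0 = 68736 kW
W_net = 68736 kW


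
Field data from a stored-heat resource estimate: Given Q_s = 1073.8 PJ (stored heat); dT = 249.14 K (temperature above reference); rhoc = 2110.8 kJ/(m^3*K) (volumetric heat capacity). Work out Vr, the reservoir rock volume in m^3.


Vr = Q_s * 1e12 / (rhoc * dT)
Vr = 1073.8 * 1e12 / (2110.8 * 249.14)
Vr = 2.0419e+09 m^3


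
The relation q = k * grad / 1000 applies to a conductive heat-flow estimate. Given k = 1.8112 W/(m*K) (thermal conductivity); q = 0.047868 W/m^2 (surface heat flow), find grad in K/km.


grad = q * 1000 / k
grad = 0.047868 * 1000 / 1.8112
grad = 26.42889 deg C/km
Convert: 26.42889 deg C/km * 1.0 = 26.429 K/km
grad = 26.429 K/km


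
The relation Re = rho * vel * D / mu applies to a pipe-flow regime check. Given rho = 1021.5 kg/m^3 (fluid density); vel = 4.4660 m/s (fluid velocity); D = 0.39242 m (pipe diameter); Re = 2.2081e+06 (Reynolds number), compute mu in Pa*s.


mu = rho * vel * D / Re
mu = 1021.5 * 4.4660 * 0.39242 / 2.2081e+06
mu = 0.00081075 Pa*s


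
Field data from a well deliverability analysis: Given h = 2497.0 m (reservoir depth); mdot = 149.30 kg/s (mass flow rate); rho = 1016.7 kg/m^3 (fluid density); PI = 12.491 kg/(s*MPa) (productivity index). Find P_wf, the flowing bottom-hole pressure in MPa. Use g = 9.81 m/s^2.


Step 1: P_i = rho*g*h/1e6 = 1016.7*9.81*2497.0/1e6 = 24.90465 MPa
Step 2: P_wf = P_i - mdot/PI = 24.90465 - 149.3/12.491 = 12.952 MPa
P_wf = 12.952 MPa


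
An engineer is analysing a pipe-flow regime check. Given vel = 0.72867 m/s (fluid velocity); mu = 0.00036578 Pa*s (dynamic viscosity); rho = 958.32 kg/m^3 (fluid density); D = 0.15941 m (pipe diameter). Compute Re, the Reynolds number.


Re = rho * vel * D / mu
Re = 958.32 * 0.72867 * 0.15941 / 0.00036578
Re = 3.0432e+05


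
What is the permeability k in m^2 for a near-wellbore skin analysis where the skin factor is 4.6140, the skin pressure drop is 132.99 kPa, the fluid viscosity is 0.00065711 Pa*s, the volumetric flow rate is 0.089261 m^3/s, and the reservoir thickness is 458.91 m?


k = S*q*mu / (2*pi*dP_s*1000*hr)
k = 4.6140*0.089261*0.00065711 / (2*pi*132.99*1000*458.91)
k = 7.0575e-13 m^2


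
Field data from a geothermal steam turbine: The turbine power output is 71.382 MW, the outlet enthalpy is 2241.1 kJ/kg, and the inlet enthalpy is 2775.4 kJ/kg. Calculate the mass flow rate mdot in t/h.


mdot = P * 1000 / (h_in - h_out)
mdot = 71.382 * 1000 / (2775.4 - 2241.1)
mdot = 133.5991 kg/s
Convert: 133.5991 kg/s * 3.6 = 480.96 t/h
mdot = 480.96 t/h


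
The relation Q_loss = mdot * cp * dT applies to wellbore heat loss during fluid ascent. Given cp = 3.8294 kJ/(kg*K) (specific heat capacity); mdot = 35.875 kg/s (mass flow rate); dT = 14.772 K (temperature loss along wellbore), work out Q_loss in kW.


Q_loss = mdot * cp * dT
Q_loss = 35.875 * 3.8294 * 14.772
Q_loss = 2029.4 kW


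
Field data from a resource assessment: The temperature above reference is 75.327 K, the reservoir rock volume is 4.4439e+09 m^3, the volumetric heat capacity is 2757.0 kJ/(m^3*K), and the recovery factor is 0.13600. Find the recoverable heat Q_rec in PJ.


Step 1: Q_s = Vr*rhoc*dT/1e12 = 4.4439e+09*2757.0*75.327/1e12 = 922.8938 PJ
Step 2: Q_rec = Q_s * RF = 922.8938 * 0.136 = 125.51 PJ
Q_rec = 125.51 PJ


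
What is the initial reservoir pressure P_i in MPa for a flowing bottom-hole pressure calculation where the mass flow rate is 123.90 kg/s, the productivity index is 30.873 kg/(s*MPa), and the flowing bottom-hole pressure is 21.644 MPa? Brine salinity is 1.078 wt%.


P_i = P_wf + mdot / PI
P_i = 21.644 + 123.90 / 30.873
P_i = 25.657 MPa


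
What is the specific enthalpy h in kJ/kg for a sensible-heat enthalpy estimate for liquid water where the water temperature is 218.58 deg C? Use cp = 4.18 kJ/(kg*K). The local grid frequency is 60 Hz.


h = cp * T
h = 4.18 * 218.58
h = 913.66 kJ/kg


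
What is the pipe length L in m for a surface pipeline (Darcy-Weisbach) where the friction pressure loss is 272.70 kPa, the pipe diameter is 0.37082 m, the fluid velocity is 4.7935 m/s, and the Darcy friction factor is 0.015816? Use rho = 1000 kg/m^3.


L = dP*1000*D / (f*rho*vel^2/2)
L = 272.70*1000*0.37082 / (0.015816*1000*4.7935^2/2)
L = 556.51 m


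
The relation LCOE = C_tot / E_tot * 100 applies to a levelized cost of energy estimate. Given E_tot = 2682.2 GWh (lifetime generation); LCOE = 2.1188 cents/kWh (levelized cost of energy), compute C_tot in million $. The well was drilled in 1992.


C_tot = LCOE / 100 * E_tot
C_tot = 2.1188 / 100 * 2682.2
C_tot = 56.830 million $


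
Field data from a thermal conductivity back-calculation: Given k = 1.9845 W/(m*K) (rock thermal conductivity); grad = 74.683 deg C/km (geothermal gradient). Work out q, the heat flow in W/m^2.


q = k * grad / 1000
q = 1.9845 * 74.683 / 1000
q = 0.14821 W/m^2


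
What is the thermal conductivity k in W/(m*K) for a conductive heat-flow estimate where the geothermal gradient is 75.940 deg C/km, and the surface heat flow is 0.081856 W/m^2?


k = q * 1000 / grad
k = 0.081856 * 1000 / 75.940
k = 1.0779 W/(m*K)


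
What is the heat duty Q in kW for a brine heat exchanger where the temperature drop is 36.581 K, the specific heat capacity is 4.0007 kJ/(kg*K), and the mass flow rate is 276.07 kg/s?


Q = mdot * cp * dT / 1000
Q = 276.07 * 4.0007 * 36.581 / 1000
Q = 40.40274 MW
Convert: 40.40274 MW * 1000.0 = 40403 kW
Q = 40403 kW


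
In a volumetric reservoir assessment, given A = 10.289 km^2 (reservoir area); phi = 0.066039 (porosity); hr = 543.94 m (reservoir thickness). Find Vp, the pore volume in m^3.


Vp = A * 1e6 * hr * phi
Vp = 10.289 * 1e6 * 543.94 * 0.066039
Vp = 3.6959e+08 m^3


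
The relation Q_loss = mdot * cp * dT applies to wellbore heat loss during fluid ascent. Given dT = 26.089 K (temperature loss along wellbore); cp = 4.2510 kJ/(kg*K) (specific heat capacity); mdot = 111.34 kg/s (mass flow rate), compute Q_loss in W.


Q_loss = mdot * cp * dT
Q_loss = 111.34 * 4.2510 * 26.089
Q_loss = 12348.09 kW
Convert: 12348.09 kW * 1000.0 = 1.2348e+07 W
Q_loss = 1.2348e+07 W


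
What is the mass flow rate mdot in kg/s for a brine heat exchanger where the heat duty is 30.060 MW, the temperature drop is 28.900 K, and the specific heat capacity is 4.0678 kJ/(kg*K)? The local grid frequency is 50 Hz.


mdot = Q * 1000 / (cp * dT)
mdot = 30.060 * 1000 / (4.0678 * 28.900)
mdot = 255.70 kg/s


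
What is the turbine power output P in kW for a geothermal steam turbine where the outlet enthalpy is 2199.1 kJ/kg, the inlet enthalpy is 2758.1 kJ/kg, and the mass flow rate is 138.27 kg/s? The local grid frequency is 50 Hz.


P = mdot * (h_in - h_out) / 1000
P = 138.27 * (2758.1 - 2199.1) / 1000
P = 77.29293 MW
Convert: 77.29293 MW * 1000.0 = 77293 kW
P = 77293 kW


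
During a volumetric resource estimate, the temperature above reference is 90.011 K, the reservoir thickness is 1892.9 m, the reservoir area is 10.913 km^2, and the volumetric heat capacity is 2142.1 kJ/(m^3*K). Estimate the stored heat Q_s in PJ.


Step 1: Vr = A*1e6*hr = 10.913*1e6*1892.9 = 2.065722e+10 m^3
Step 2: Q_s = Vr*rhoc*dT/1e12 = 2.065722e+10*2142.1*90.011/1e12 = 3983.0 PJ
Q_s = 3983.0 PJ


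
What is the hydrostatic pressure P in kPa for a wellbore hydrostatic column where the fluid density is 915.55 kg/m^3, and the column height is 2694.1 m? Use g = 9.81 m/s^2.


P = rho * g * h / 1e6
P = 915.55 * 9.81 * 2694.1 / 1e6
P = 24.19718 MPa
Convert: 24.19718 MPa * 1000.0 = 24197 kPa
P = 24197 kPa


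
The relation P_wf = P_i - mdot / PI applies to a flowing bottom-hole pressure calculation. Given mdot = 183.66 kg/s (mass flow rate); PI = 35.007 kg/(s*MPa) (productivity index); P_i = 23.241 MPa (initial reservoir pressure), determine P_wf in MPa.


P_wf = P_i - mdot / PI
P_wf = 23.241 - 183.66 / 35.007
P_wf = 17.995 MPa


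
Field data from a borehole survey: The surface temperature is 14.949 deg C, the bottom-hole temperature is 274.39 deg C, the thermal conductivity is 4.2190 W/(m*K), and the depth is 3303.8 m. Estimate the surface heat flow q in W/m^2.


Step 1: grad = (T_d - T_surf)/d * 1000 = (274.39 - 14.949)/3303.8 * 1000 = 78.52806 deg C/km
Step 2: q = k * grad / 1000 = 4.219 * 78.52806 / 1000 = 0.33131 W/m^2
q = 0.33131 W/m^2


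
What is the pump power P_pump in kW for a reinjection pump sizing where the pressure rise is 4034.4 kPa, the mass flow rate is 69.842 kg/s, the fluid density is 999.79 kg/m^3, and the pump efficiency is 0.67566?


P_pump = mdot * dP / (rho * eta)
P_pump = 69.842 * 4034.4 / (999.79 * 0.67566)
P_pump = 417.12 kW


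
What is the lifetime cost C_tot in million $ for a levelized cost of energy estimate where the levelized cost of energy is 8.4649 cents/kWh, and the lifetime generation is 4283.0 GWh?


C_tot = LCOE / 100 * E_tot
C_tot = 8.4649 / 100 * 4283.0
C_tot = 362.55 million $


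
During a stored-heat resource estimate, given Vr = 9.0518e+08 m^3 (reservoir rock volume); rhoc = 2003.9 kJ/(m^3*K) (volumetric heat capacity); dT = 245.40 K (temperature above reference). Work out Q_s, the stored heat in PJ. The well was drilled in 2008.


Q_s = Vr * rhoc * dT / 1e12
Q_s = 9.0518e+08 * 2003.9 * 245.40 / 1e12
Q_s = 445.13 PJ


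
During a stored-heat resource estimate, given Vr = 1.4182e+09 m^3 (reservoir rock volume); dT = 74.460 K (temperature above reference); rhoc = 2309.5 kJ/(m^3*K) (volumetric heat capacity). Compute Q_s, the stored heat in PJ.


Q_s = Vr * rhoc * dT / 1e12
Q_s = 1.4182e+09 * 2309.5 * 74.460 / 1e12
Q_s = 243.88 PJ


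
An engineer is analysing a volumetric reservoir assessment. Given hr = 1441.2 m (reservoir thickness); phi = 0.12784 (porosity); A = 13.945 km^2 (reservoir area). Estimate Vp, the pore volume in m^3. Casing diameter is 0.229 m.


Vp = A * 1e6 * hr * phi
Vp = 13.945 * 1e6 * 1441.2 * 0.12784
Vp = 2.5693e+09 m^3


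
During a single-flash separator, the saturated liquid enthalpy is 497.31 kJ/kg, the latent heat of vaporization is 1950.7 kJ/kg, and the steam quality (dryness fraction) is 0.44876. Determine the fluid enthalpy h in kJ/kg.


h = hf + x * hfg
h = 497.31 + 0.44876 * 1950.7
h = 1372.7 kJ/kg


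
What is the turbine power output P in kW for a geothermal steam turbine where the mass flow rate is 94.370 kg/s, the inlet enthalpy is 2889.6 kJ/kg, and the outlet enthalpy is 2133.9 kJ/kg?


P = mdot * (h_in - h_out) / 1000
P = 94.370 * (2889.6 - 2133.9) / 1000
P = 71.31541 MW
Convert: 71.31541 MW * 1000.0 = 71315 kW
P = 71315 kW


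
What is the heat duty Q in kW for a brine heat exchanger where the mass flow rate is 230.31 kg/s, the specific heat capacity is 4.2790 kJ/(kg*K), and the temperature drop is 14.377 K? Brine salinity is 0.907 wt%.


Q = mdot * cp * dT / 1000
Q = 230.31 * 4.2790 * 14.377 / 1000
Q = 14.16848 MW
Convert: 14.16848 MW * 1000.0 = 14168 kW
Q = 14168 kW


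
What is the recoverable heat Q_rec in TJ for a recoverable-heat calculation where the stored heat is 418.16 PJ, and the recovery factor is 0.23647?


Q_rec = Q_s * RF
Q_rec = 418.16 * 0.23647
Q_rec = 98.88230 PJ
Convert: 98.88230 PJ * 1000.0 = 98882 TJ
Q_rec = 98882 TJ


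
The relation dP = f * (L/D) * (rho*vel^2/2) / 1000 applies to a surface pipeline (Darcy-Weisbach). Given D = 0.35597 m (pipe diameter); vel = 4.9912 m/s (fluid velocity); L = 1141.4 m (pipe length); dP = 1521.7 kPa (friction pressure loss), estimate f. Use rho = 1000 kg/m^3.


f = dP*1000 / ((L/D)*(rho*vel^2/2))
f = 1521.7*1000 / ((1141.4/0.35597)*(1000*4.9912^2/2))
f = 0.038100


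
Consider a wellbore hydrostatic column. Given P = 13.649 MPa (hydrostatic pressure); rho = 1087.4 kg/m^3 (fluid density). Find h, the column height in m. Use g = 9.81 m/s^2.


h = P * 1e6 / (g * rho)
h = 13.649 * 1e6 / (9.81 * 1087.4)
h = 1279.5 m


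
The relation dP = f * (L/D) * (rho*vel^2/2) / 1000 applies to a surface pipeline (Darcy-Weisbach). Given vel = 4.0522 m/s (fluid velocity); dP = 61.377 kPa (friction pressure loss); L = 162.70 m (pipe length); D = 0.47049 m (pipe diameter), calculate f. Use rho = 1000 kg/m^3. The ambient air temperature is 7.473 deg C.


f = dP*1000 / ((L/D)*(rho*vel^2/2))
f = 61.377*1000 / ((162.70/0.47049)*(1000*4.0522^2/2))
f = 0.021618


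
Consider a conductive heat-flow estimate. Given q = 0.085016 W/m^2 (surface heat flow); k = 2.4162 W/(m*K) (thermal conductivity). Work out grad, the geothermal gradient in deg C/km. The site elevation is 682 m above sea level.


grad = q * 1000 / k
grad = 0.085016 * 1000 / 2.4162
grad = 35.186 deg C/km


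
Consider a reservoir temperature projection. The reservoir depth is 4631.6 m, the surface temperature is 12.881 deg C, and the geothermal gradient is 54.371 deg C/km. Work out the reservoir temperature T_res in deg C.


T_res = T_surf + grad * d / 1000
T_res = 12.881 + 54.371 * 4631.6 / 1000
T_res = 264.71 deg C


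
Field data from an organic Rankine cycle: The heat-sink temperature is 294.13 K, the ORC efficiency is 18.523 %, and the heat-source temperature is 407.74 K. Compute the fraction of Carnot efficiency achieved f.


f = (eta_orc/100) / (1 - Tc/Th)
f = (18.523/100) / (1 - 294.13/407.74)
f = 0.66478


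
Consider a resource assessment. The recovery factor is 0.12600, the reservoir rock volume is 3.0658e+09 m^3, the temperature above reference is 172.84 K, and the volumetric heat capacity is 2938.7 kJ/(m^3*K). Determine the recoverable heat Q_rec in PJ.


Step 1: Q_s = Vr*rhoc*dT/1e12 = 3.0658e+09*2938.7*172.84/1e12 = 1557.196 PJ
Step 2: Q_rec = Q_s * RF = 1557.196 * 0.126 = 196.21 PJ
Q_rec = 196.21 PJ


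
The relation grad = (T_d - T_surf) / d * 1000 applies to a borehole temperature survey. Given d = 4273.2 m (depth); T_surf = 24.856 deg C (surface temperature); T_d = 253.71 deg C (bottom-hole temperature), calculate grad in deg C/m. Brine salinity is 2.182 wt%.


grad = (T_d - T_surf) / d * 1000
grad = (253.71 - 24.856) / 4273.2 * 1000
grad = 53.55565 deg C/km
Convert: 53.55565 deg C/km * 0.001 = 0.053556 deg C/m
grad = 0.053556 deg C/m


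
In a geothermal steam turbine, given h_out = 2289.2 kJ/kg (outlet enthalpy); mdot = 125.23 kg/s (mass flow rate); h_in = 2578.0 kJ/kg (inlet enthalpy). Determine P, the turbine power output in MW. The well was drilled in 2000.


P = mdot * (h_in - h_out) / 1000
P = 125.23 * (2578.0 - 2289.2) / 1000
P = 36.166 MW


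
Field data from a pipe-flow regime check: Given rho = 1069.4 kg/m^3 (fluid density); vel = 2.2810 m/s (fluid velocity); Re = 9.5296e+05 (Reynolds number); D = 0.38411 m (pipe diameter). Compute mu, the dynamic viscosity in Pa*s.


mu = rho * vel * D / Re
mu = 1069.4 * 2.2810 * 0.38411 / 9.5296e+05
mu = 0.00098321 Pa*s


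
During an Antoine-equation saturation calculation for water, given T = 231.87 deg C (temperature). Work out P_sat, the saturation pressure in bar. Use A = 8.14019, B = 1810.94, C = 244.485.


P_sat = 10^(A - B/(C + T)) / 760 * 0.101325
P_sat = 10^(8.14019 - 1810.94/(244.485 + 231.87)) / 760 * 0.101325
P_sat = 2.906916 MPa
Convert: 2.906916 MPa * 10.0 = 29.069 bar
P_sat = 29.069 bar


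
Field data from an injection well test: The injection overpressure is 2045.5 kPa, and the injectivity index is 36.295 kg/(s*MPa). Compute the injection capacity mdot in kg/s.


mdot = II * dP / 1000
mdot = 36.295 * 2045.5 / 1000
mdot = 74.241 kg/s


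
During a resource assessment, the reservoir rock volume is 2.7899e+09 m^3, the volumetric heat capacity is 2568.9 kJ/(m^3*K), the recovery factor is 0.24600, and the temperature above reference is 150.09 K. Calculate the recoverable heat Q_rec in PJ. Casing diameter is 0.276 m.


Step 1: Q_s = Vr*rhoc*dT/1e12 = 2.7899e+09*2568.9*150.09/1e12 = 1075.691 PJ
Step 2: Q_rec = Q_s * RF = 1075.691 * 0.246 = 264.62 PJ
Q_rec = 264.62 PJ


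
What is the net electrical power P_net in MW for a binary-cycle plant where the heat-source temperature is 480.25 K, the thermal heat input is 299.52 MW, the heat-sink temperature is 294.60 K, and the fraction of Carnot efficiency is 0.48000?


Step 1: eta = (1 - Tc/Th)*f = (1 - 294.6/480.25)*0.48 = 0.1855534
Step 2: P_net = eta * Q_in = 0.1855534 * 299.52 = 55.577 MW
P_net = 55.577 MW


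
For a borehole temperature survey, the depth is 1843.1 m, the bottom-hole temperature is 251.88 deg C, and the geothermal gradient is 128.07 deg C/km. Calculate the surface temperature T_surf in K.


T_surf = T_d - grad * d / 1000
T_surf = 251.88 - 128.07 * 1843.1 / 1000
T_surf = 15.83418 deg C
Convert to K: 15.83418 + 273.15 = 288.98 K
T_surf = 288.98 K


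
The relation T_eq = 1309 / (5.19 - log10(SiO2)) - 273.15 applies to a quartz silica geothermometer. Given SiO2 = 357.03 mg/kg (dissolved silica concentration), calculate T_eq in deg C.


T_eq = 1309 / (5.19 - log10(SiO2)) - 273.15
T_eq = 1309 / (5.19 - log10(357.03)) - 273.15
T_eq = 223.19 deg C


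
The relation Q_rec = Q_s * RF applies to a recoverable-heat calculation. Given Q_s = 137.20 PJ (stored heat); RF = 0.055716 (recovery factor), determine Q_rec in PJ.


Q_rec = Q_s * RF
Q_rec = 137.20 * 0.055716
Q_rec = 7.6442 PJ


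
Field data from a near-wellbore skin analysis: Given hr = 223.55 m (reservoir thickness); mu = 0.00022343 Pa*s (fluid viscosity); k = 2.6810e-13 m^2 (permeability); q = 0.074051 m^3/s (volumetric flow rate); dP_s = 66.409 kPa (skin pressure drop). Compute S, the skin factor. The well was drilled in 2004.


S = dP_s * 1000 * 2*pi*k*hr / (q*mu)
S = 66.409 * 1000 * 2*pi*2.6810e-13*223.55 / (0.074051*0.00022343)
S = 1.5115


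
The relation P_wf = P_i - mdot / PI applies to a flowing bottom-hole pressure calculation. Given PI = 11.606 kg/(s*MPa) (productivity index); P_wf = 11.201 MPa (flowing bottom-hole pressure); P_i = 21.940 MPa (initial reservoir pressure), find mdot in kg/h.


mdot = (P_i - P_wf) * PI
mdot = (21.940 - 11.201) * 11.606
mdot = 124.6368 kg/s
Convert: 124.6368 kg/s * 3600.0 = 4.4869e+05 kg/h
mdot = 4.4869e+05 kg/h


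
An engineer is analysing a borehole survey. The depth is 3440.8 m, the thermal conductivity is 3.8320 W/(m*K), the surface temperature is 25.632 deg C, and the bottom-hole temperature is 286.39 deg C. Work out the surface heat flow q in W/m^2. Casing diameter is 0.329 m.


Step 1: grad = (T_d - T_surf)/d * 1000 = (286.39 - 25.632)/3440.8 * 1000 = 75.78412 deg C/km
Step 2: q = k * grad / 1000 = 3.832 * 75.78412 / 1000 = 0.29040 W/m^2
q = 0.29040 W/m^2


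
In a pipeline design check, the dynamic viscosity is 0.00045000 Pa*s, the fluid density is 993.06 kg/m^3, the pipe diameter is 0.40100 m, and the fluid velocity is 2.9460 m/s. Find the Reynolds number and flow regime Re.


Step 1: Re = rho*vel*D/mu = 993.06*2.946*0.401/0.00045 = 2.6070e+06
Step 2: Re = 2.6070e+06 > 4000, so flow is turbulent.
Re = 2.6070e+06 (turbulent)


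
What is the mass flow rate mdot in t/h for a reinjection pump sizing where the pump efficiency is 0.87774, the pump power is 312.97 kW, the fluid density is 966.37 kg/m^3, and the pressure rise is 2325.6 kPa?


mdot = P_pump * rho * eta / dP
mdot = 312.97 * 966.37 * 0.87774 / 2325.6
mdot = 114.1503 kg/s
Convert: 114.1503 kg/s * 3.6 = 410.94 t/h
mdot = 410.94 t/h


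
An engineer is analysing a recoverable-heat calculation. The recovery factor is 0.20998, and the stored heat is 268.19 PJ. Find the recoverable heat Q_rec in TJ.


Q_rec = Q_s * RF
Q_rec = 268.19 * 0.20998
Q_rec = 56.31454 PJ
Convert: 56.31454 PJ * 1000.0 = 56315 TJ
Q_rec = 56315 TJ


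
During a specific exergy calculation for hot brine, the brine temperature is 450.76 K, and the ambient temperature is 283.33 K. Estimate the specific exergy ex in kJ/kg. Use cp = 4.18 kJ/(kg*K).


ex = cp * ((T_b - T_0) - T_0 * ln(T_b/T_0))
ex = 4.18 * ((450.76 - 283.33) - 283.33 * ln(450.76/283.33))
ex = 149.95 kJ/kg


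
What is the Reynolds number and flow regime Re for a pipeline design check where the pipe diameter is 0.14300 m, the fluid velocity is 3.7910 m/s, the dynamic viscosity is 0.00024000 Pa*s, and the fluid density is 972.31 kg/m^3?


Step 1: Re = rho*vel*D/mu = 972.31*3.791*0.143/0.00024 = 2.1963e+06
Step 2: Re = 2.1963e+06 > 4000, so flow is turbulent.
Re = 2.1963e+06 (turbulent)


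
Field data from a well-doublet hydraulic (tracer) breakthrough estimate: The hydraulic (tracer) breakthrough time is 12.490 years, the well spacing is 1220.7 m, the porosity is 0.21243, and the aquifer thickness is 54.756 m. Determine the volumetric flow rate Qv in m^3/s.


Qv = pi*hr*phi*L^2 / (3*t_bt*365.25*86400)
Qv = pi*54.756*0.21243*1220.7^2 / (3*12.490*365.25*86400)
Qv = 0.046050 m^3/s


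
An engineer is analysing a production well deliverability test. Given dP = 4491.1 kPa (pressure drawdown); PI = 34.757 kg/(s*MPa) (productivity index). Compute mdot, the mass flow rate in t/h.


mdot = PI * dP / 1000
mdot = 34.757 * 4491.1 / 1000
mdot = 156.0972 kg/s
Convert: 156.0972 kg/s * 3.6 = 561.95 t/h
mdot = 561.95 t/h


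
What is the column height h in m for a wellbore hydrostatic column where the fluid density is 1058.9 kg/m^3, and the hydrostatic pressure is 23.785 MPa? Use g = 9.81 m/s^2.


h = P * 1e6 / (g * rho)
h = 23.785 * 1e6 / (9.81 * 1058.9)
h = 2289.7 m


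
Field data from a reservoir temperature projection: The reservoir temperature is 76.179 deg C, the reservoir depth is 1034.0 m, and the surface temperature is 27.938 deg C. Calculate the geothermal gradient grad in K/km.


grad = (T_res - T_surf) / d * 1000
grad = (76.179 - 27.938) / 1034.0 * 1000
grad = 46.65474 deg C/km
Convert: 46.65474 deg C/km * 1.0 = 46.655 K/km
grad = 46.655 K/km


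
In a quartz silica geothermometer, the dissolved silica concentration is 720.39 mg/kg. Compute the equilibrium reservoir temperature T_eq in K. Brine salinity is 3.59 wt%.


T_eq = 1309 / (5.19 - log10(SiO2)) - 273.15
T_eq = 1309 / (5.19 - log10(720.39)) - 273.15
T_eq = 288.0667 deg C
Convert to K: 288.0667 + 273.15 = 561.22 K
T_eq = 561.22 K


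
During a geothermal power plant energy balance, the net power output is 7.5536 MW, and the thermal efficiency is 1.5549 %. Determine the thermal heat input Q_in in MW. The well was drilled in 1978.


Q_in = W_net / (eta / 100)
Q_in = 7.5536 / (1.5549 / 100)
Q_in = 485.79 MW


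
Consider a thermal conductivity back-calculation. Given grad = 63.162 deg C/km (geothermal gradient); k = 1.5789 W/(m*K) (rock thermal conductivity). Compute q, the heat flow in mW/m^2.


q = k * grad / 1000
q = 1.5789 * 63.162 / 1000
q = 0.09972648 W/m^2
Convert: 0.09972648 W/m^2 * 1000.0 = 99.726 mW/m^2
q = 99.726 mW/m^2


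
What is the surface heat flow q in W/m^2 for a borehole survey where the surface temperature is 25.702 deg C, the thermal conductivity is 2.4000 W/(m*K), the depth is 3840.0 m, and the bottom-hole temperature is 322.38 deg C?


Step 1: grad = (T_d - T_surf)/d * 1000 = (322.38 - 25.702)/3840.0 * 1000 = 77.25990 deg C/km
Step 2: q = k * grad / 1000 = 2.4 * 77.25990 / 1000 = 0.18542 W/m^2
q = 0.18542 W/m^2
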